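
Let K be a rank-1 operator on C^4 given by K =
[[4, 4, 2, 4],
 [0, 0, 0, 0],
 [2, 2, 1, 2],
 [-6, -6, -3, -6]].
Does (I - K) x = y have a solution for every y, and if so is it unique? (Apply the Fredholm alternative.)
(I - K) is invertible (det(I - K) = 2 ≠ 0), so for every y in C^4 the equation (I - K) x = y has a unique solution.

K has rank 1, so it is an outer product K = u v^T: every row of K is a multiple of one row vector. Reading off the entries, u = (2, 0, 1, -3) and v = (2, 2, 1, 2) (row i of K equals u_i·v^T). A rank-one matrix u v^T satisfies K u = u (v·u) and kills the (3)-dimensional subspace v^⊥, so its characteristic polynomial is lambda^3 (lambda - v·u) with v·u = tr K = -1. Hence the eigenvalues of I - K are 1 (multiplicity 3) and 1 - (-1) = 2, so det(I - K) = 2. (Direct check: I - K =
[[-3, -4, -2, -4],
 [0, 1, 0, 0],
 [-2, -2, 0, -2],
 [6, 6, 3, 7]]
has determinant 2.) The finite-dimensional Fredholm alternative says: either (I - K) is invertible, or ker(I - K) ≠ {0} and then range(I - K) = ker((I - K)^*)^⊥, with dim ker(I - K) = dim ker((I - K)^*). Since det(I - K) ≠ 0, 1 is not an eigenvalue of K and ker(I - K) = {0}, so we are in the first case: for every y there is a unique x = (I - K)^(-1) y. Explicitly, by the Sherman–Morrison formula, (I - u v^T)^(-1) = I + u v^T/(1 - v·u), i.e. (I - K)^(-1) = I + K/(2).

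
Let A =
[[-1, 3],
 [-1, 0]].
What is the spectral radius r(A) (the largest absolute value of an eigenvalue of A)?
r(A) = sqrt(3) ≈ 1.7321

The eigenvalues of A are the roots of its characteristic polynomial. With M = A (coefficients from the trace and determinant):
  p(λ) = det(λ I - M) = λ^2 + λ + 3.
For λ^2 + λ + 3 the discriminant is -11. It is negative, so the roots are the complex-conjugate pair λ = -1/2 ± (sqrt(11)/2) i ≈ -0.5 ± 1.6583i. For a conjugate pair the product of the roots equals the constant term, so |λ|^2 = 3 and |λ| = sqrt(3) ≈ 1.7321.
Thus the eigenvalues (to 4 decimals) are -0.5 ± 1.6583i (modulus 1.7321). The spectral radius is the largest modulus: r(A) = sqrt(3) ≈ 1.7321. (Cross-check: r(A) ≤ ||A||_2 ≈ 3.1796; equality holds whenever A is normal, though it can also hold for some non-normal A.)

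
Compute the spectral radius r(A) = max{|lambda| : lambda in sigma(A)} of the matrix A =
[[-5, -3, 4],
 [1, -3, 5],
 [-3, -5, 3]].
r(A) ≈ 5.0298

The eigenvalues of A are the roots of its characteristic polynomial. With M = A (coefficients from the trace, the sum of principal 2x2 minors, and det A):
  p(λ) = det(λ I - M) = λ^3 + 5λ^2 + 31λ + 82.
No integer candidate from the rational root theorem (±divisors of 82) is a root, so the roots are irrational. The cubic discriminant is Δ = -88907 < 0, so there is one real root and a complex-conjugate pair. p(-4) = -26 and p(-3) = 7 have opposite signs, so a root lies in (-4, -3); Newton's method refines it to λ ≈ -3.2412. Dividing out (λ - (-3.2412)) leaves approximately λ^2 + 1.7588λ + 25.2994. For λ^2 + 1.7588λ + 25.2994 the discriminant is -98.104. It is negative, so the remaining roots are the complex-conjugate pair λ ≈ -0.8794 ± 4.9524i. Their product equals the constant term, so |λ|^2 ≈ 25.2994 and |λ| ≈ 5.0298.
Thus the eigenvalues (to 4 decimals) are -3.2412 (modulus 3.2412); -0.8794 ± 4.9524i (modulus 5.0298). The spectral radius is the largest modulus: r(A) ≈ 5.0298. (Cross-check: r(A) ≤ ||A||_2 ≈ 10.3294; equality holds whenever A is normal, though it can also hold for some non-normal A.)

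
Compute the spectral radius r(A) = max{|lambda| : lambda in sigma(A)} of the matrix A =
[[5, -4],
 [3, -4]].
r(A) = (1 + sqrt(33))/2 ≈ 3.3723

The eigenvalues of A are the roots of its characteristic polynomial. With M = A (coefficients from the trace and determinant):
  p(λ) = det(λ I - M) = λ^2 - λ - 8.
For λ^2 - λ - 8 the discriminant is 33. It is nonnegative but not a perfect square, so the roots are real and irrational: λ = (1 ± sqrt(33))/2 ≈ 3.3723, -2.3723.
Thus the eigenvalues (to 4 decimals) are 3.3723 (modulus 3.3723); -2.3723 (modulus 2.3723). The spectral radius is the largest modulus: r(A) = (1 + sqrt(33))/2 ≈ 3.3723. (Cross-check: r(A) ≤ ||A||_2 ≈ 8.0632; equality holds whenever A is normal, though it can also hold for some non-normal A.)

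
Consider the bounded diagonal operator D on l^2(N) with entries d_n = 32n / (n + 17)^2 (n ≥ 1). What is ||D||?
||D|| = 8/17 (attained at n = 17)

For D diagonal, ||D|| = sup_n |d_n|. Treat f(x) = 32x / (x + 17)^2 for real x > 0. By the quotient rule, f'(x) = 32(17 - x)/(x + 17)^3, which is positive for x < 17 and negative for x > 17. So f has a unique maximum at x = 17, and since 17 is a positive integer, the supremum over n ≥ 1 is attained at n = 17: d_17 = 32·17/(17 + 17)^2 = 32·17/1156 = 8/17. Hence ||D|| = 8/17.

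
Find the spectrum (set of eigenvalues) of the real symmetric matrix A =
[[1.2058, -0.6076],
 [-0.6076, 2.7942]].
sigma(A) ≈ {1, 3}

A is real symmetric, so its spectrum consists of real eigenvalues. Expanding the characteristic polynomial of the displayed matrix gives
  det(λ I - A) = p(λ) = λ^2 + (-4)λ + (3).
Solving p(λ) = 0 yields eigenvalues ≈ 1, 3. (A is shown rounded to 4 decimals, so these recover the underlying integer eigenvalues to within that precision.)
Verification: the trace of A = 4 equals the sum of eigenvalues 4, and det(A) ≈ 3.0001 matches the eigenvalue product 3.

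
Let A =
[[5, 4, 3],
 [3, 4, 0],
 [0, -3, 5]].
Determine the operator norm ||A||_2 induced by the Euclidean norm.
||A||_2 ≈ 8.4516 (= sqrt(largest eigenvalue of A^T A))

||A||_2 = sigma_max(A) = sqrt(lambda_max(A^T A)). Form the symmetric matrix M = A^T A =
[[34, 32, 15],
 [32, 41, -3],
 [15, -3, 34]].
Its characteristic polynomial (trace, sum of principal 2x2 minors, determinant of M give the coefficients) is
  p(λ) = det(λ I - M) = λ^3 - 109λ^2 + 2686λ - 169.
No integer candidate from the rational root theorem (±divisors of 169) is a root, so the roots are irrational. The cubic discriminant is Δ = 8217403409 > 0, so there are three distinct real roots. p(0) = -169 and p(1) = 2409 have opposite signs, so a root lies in (0, 1); Newton's method refines it to λ ≈ 0.0631. p(37) = 645 and p(38) = -625 have opposite signs, so a root lies in (37, 38); Newton's method refines it to λ ≈ 37.5072. p(71) = -1021 and p(72) = 1415 have opposite signs, so a root lies in (71, 72); Newton's method refines it to λ ≈ 71.4297. Check (Vieta): the three roots sum to 109, matching tr M = 109.
So the eigenvalues of A^T A are ≈ 0.0631, 37.5072, 71.4297 (all ≥ 0, as they must be for A^T A). The largest is λ_max ≈ 71.4297, hence ||A||_2 = sqrt(λ_max) ≈ 8.4516.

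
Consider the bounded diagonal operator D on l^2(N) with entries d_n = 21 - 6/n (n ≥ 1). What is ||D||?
||D|| = 21

For a diagonal operator on l^2 with entries d_n, ||D|| = sup_n |d_n|. Here d_1 = 15, d_2 = 18, ..., and d_n = 21 - 6/n increases monotonically toward 21. All terms lie in [15, 21), so |d_n| = d_n and the supremum is the limit 21, which is not attained by any individual d_n. Hence ||D|| = 21.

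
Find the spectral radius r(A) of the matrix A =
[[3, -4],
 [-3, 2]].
r(A) = 6

The eigenvalues of A are the roots of its characteristic polynomial. With M = A (coefficients from the trace and determinant):
  p(λ) = det(λ I - M) = λ^2 - 5λ - 6.
For λ^2 - 5λ - 6 the discriminant is 49. It is a perfect square (7^2), so the roots are rational: λ = (5 ± 7)/2 = 6, -1.
Thus the eigenvalues (to 4 decimals) are 6 (modulus 6); -1 (modulus 1). The spectral radius is the largest modulus: r(A) = 6. (Cross-check: r(A) ≤ ||A||_2 ≈ 6.085; equality holds whenever A is normal, though it can also hold for some non-normal A.)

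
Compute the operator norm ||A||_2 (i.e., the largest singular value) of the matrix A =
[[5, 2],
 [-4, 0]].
||A||_2 = sqrt((45 + sqrt(1769))/2) ≈ 6.5977 (= sqrt(largest eigenvalue of A^T A))

||A||_2 = sigma_max(A) = sqrt(lambda_max(A^T A)). Form the symmetric matrix M = A^T A =
[[41, 10],
 [10, 4]].
Its characteristic polynomial (trace, determinant of M give the coefficients) is
  p(λ) = det(λ I - M) = λ^2 - 45λ + 64.
For λ^2 - 45λ + 64 the discriminant is 1769. It is nonnegative but not a perfect square, so the roots are real and irrational: λ = (45 ± sqrt(1769))/2 ≈ 43.5297, 1.4703.
So the eigenvalues of A^T A are ≈ 1.4703, 43.5297 (all ≥ 0, as they must be for A^T A). The largest is λ_max = (45 + sqrt(1769))/2 ≈ 43.5297, hence ||A||_2 = sqrt(λ_max) = sqrt((45 + sqrt(1769))/2) ≈ 6.5977.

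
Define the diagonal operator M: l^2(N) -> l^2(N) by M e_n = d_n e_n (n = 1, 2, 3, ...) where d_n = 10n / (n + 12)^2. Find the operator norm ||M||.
||M|| = 5/24 (attained at n = 12)

For M diagonal, ||M|| = sup_n |d_n|. Treat f(x) = 10x / (x + 12)^2 for real x > 0. By the quotient rule, f'(x) = 10(12 - x)/(x + 12)^3, which is positive for x < 12 and negative for x > 12. So f has a unique maximum at x = 12, and since 12 is a positive integer, the supremum over n ≥ 1 is attained at n = 12: d_12 = 10·12/(12 + 12)^2 = 10·12/576 = 5/24. Hence ||M|| = 5/24.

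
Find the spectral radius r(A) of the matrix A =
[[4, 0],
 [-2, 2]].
r(A) = 4

The eigenvalues of A are the roots of its characteristic polynomial. With M = A (coefficients from the trace and determinant):
  p(λ) = det(λ I - M) = λ^2 - 6λ + 8.
For λ^2 - 6λ + 8 the discriminant is 4. It is a perfect square (2^2), so the roots are rational: λ = (6 ± 2)/2 = 4, 2.
Thus the eigenvalues (to 4 decimals) are 4 (modulus 4); 2 (modulus 2). The spectral radius is the largest modulus: r(A) = 4. (Cross-check: r(A) ≤ ||A||_2 ≈ 4.5765; equality holds whenever A is normal, though it can also hold for some non-normal A.)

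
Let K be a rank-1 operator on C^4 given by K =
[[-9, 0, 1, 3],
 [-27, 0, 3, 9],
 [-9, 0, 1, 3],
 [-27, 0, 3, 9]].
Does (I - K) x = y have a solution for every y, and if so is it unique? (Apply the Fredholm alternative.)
(I - K) is singular (det(I - K) = 0, i.e. 1 ∈ sigma(K)). (I - K) x = y is solvable iff y ⊥ ker((I - K)^*) = span{(-9, 0, 1, 3)}, i.e. iff -9y_1 + y_3 + 3y_4 = 0. When solvable, the solutions are x = y + c·(1, 3, 1, 3), c arbitrary (ker(I - K) = span{(1, 3, 1, 3)}, dimension 1).

K has rank 1, so it is an outer product K = u v^T: every row of K is a multiple of one row vector. Reading off the entries, u = (1, 3, 1, 3) and v = (-9, 0, 1, 3) (row i of K equals u_i·v^T). A rank-one matrix u v^T satisfies K u = u (v·u) and kills the (3)-dimensional subspace v^⊥, so its characteristic polynomial is lambda^3 (lambda - v·u) with v·u = tr K = 1. Hence the eigenvalues of I - K are 1 (multiplicity 3) and 1 - (1) = 0, so det(I - K) = 0. (Direct check: I - K =
[[10, 0, -1, -3],
 [27, 1, -3, -9],
 [9, 0, 0, -3],
 [27, 0, -3, -8]]
has determinant 0.) So 1 is an eigenvalue of K and (I - K) is not invertible. The finite-dimensional Fredholm alternative says: either (I - K) is invertible, or ker(I - K) ≠ {0} and then range(I - K) = ker((I - K)^*)^⊥, with dim ker(I - K) = dim ker((I - K)^*). We are in the second case, so we need both kernels. Kernel of I - K: (I - K) u = u - u (v·u) = u - u = 0, so ker(I - K) = span{u} = span{(1, 3, 1, 3)} (it is exactly 1-dimensional because rank(I - K) = 3). Kernel of the adjoint: K is real, so (I - K)^* = I - K^T = I - v u^T, and (I - v u^T) v = v - v (u·v) = 0; hence ker((I - K)^*) = span{v} = span{(-9, 0, 1, 3)}. Therefore (I - K) x = y is solvable iff <y, v> = 0, i.e. iff -9y_1 + y_3 + 3y_4 = 0. When this holds, K y = u (v·y) = 0, so (I - K) y = y and x = y is a particular solution; the full solution set is the line x = y + c·u = y + c·(1, 3, 1, 3), c ∈ C.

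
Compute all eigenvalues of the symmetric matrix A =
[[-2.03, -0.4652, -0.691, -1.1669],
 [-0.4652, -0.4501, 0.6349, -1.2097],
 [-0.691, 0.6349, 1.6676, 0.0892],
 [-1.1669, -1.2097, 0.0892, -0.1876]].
sigma(A) ≈ {-3, -1, 1, 2}

A is real symmetric, so its spectrum consists of real eigenvalues. Expanding the characteristic polynomial of the displayed matrix gives
  det(λ I - A) = p(λ) = λ^4 + (1)λ^3 + (-7)λ^2 + (-1)λ + (6).
Solving p(λ) = 0 yields eigenvalues ≈ -3, -1, 1, 2. (A is shown rounded to 4 decimals, so these recover the underlying integer eigenvalues to within that precision.)
Verification: the trace of A = -1 equals the sum of eigenvalues -1, and det(A) ≈ 5.9991 matches the eigenvalue product 6.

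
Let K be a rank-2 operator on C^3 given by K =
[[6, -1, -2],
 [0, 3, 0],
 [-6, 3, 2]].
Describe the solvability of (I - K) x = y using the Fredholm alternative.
(I - K) is invertible (det(I - K) = 14 ≠ 0), so for every y in C^3 the equation (I - K) x = y has a unique solution.

K has rank 2 and factors as K = U V^T = u1 v1^T + u2 v2^T with u1 = (-2, 0, 2), v1 = (-3, 0, 1), u2 = (-1, 3, 3), v2 = (0, 1, 0) (multiplying out reproduces the displayed K). The nonzero eigenvalues of U V^T coincide with those of the 2 x 2 matrix G = V^T U = [[v1·u1, v1·u2], [v2·u1, v2·u2]] = [[8, 6], [0, 3]], and by the Sylvester determinant identity det(I_3 - U V^T) = det(I_2 - V^T U) = det([[-7, -6], [0, -2]]) = (-7)(-2) - (-6)(0) = 14. (Direct check: I - K =
[[-5, 1, 2],
 [0, -2, 0],
 [6, -3, -1]]
has determinant 14.) The finite-dimensional Fredholm alternative says: either (I - K) is invertible, or ker(I - K) ≠ {0} and then range(I - K) = ker((I - K)^*)^⊥, with dim ker(I - K) = dim ker((I - K)^*). Since det(I - K) ≠ 0, 1 is not an eigenvalue of K and ker(I - K) = {0}, so we are in the first case: for every y there is a unique x = (I - K)^(-1) y. (Explicitly, by the Woodbury identity, (I - U V^T)^(-1) = I + U (I_2 - G)^(-1) V^T.)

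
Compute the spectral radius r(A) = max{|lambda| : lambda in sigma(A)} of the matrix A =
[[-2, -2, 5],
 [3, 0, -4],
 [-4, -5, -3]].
r(A) ≈ 5.5796

The eigenvalues of A are the roots of its characteristic polynomial. With M = A (coefficients from the trace, the sum of principal 2x2 minors, and det A):
  p(λ) = det(λ I - M) = λ^3 + 5λ^2 + 12λ + 85.
No integer candidate from the rational root theorem (±divisors of 85) is a root, so the roots are irrational. The cubic discriminant is Δ = -149087 < 0, so there is one real root and a complex-conjugate pair. p(-6) = -23 and p(-5) = 25 have opposite signs, so a root lies in (-6, -5); Newton's method refines it to λ ≈ -5.5796. Dividing out (λ - (-5.5796)) leaves approximately λ^2 - 0.5796λ + 15.234. For λ^2 - 0.5796λ + 15.234 the discriminant is -60.6002. It is negative, so the remaining roots are the complex-conjugate pair λ ≈ 0.2898 ± 3.8923i. Their product equals the constant term, so |λ|^2 ≈ 15.234 and |λ| ≈ 3.9031.
Thus the eigenvalues (to 4 decimals) are -5.5796 (modulus 5.5796); 0.2898 ± 3.8923i (modulus 3.9031). The spectral radius is the largest modulus: r(A) ≈ 5.5796. (Cross-check: r(A) ≤ ||A||_2 ≈ 7.4938; equality holds whenever A is normal, though it can also hold for some non-normal A.)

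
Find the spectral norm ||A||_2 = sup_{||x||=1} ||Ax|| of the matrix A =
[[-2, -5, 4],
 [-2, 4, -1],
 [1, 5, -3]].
||A||_2 ≈ 9.5507 (= sqrt(largest eigenvalue of A^T A))

||A||_2 = sigma_max(A) = sqrt(lambda_max(A^T A)). Form the symmetric matrix M = A^T A =
[[9, 7, -9],
 [7, 66, -39],
 [-9, -39, 26]].
Its characteristic polynomial (trace, sum of principal 2x2 minors, determinant of M give the coefficients) is
  p(λ) = det(λ I - M) = λ^3 - 101λ^2 + 893λ - 49.
No integer candidate from the rational root theorem (±divisors of 49) is a root, so the roots are irrational. The cubic discriminant is Δ = 5163835824 > 0, so there are three distinct real roots. p(0) = -49 and p(1) = 744 have opposite signs, so a root lies in (0, 1); Newton's method refines it to λ ≈ 0.0552. p(9) = 536 and p(10) = -219 have opposite signs, so a root lies in (9, 10); Newton's method refines it to λ ≈ 9.7289. p(91) = -1596 and p(92) = 5931 have opposite signs, so a root lies in (91, 92); Newton's method refines it to λ ≈ 91.2159. Check (Vieta): the three roots sum to 101, matching tr M = 101.
So the eigenvalues of A^T A are ≈ 0.0552, 9.7289, 91.2159 (all ≥ 0, as they must be for A^T A). The largest is λ_max ≈ 91.2159, hence ||A||_2 = sqrt(λ_max) ≈ 9.5507.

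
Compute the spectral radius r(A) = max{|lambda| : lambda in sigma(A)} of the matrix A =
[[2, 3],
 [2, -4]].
r(A) = (2 + sqrt(60))/2 ≈ 4.873

The eigenvalues of A are the roots of its characteristic polynomial. With M = A (coefficients from the trace and determinant):
  p(λ) = det(λ I - M) = λ^2 + 2λ - 14.
For λ^2 + 2λ - 14 the discriminant is 60. It is nonnegative but not a perfect square, so the roots are real and irrational: λ = (-2 ± sqrt(60))/2 ≈ 2.873, -4.873.
Thus the eigenvalues (to 4 decimals) are 2.873 (modulus 2.873); -4.873 (modulus 4.873). The spectral radius is the largest modulus: r(A) = (2 + sqrt(60))/2 ≈ 4.873. (Cross-check: r(A) ≤ ||A||_2 ≈ 5.0232; equality holds whenever A is normal, though it can also hold for some non-normal A.)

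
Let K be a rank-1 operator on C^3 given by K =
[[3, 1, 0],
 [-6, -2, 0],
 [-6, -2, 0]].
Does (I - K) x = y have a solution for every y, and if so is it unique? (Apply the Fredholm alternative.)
(I - K) is singular (det(I - K) = 0, i.e. 1 ∈ sigma(K)). (I - K) x = y is solvable iff y ⊥ ker((I - K)^*) = span{(3, 1, 0)}, i.e. iff 3y_1 + y_2 = 0. When solvable, the solutions are x = y + c·(1, -2, -2), c arbitrary (ker(I - K) = span{(1, -2, -2)}, dimension 1).

K has rank 1, so it is an outer product K = u v^T: every row of K is a multiple of one row vector. Reading off the entries, u = (1, -2, -2) and v = (3, 1, 0) (row i of K equals u_i·v^T). A rank-one matrix u v^T satisfies K u = u (v·u) and kills the (2)-dimensional subspace v^⊥, so its characteristic polynomial is lambda^2 (lambda - v·u) with v·u = tr K = 1. Hence the eigenvalues of I - K are 1 (multiplicity 2) and 1 - (1) = 0, so det(I - K) = 0. (Direct check: I - K =
[[-2, -1, 0],
 [6, 3, 0],
 [6, 2, 1]]
has determinant 0.) So 1 is an eigenvalue of K and (I - K) is not invertible. The finite-dimensional Fredholm alternative says: either (I - K) is invertible, or ker(I - K) ≠ {0} and then range(I - K) = ker((I - K)^*)^⊥, with dim ker(I - K) = dim ker((I - K)^*). We are in the second case, so we need both kernels. Kernel of I - K: (I - K) u = u - u (v·u) = u - u = 0, so ker(I - K) = span{u} = span{(1, -2, -2)} (it is exactly 1-dimensional because rank(I - K) = 2). Kernel of the adjoint: K is real, so (I - K)^* = I - K^T = I - v u^T, and (I - v u^T) v = v - v (u·v) = 0; hence ker((I - K)^*) = span{v} = span{(3, 1, 0)}. Therefore (I - K) x = y is solvable iff <y, v> = 0, i.e. iff 3y_1 + y_2 = 0. When this holds, K y = u (v·y) = 0, so (I - K) y = y and x = y is a particular solution; the full solution set is the line x = y + c·u = y + c·(1, -2, -2), c ∈ C.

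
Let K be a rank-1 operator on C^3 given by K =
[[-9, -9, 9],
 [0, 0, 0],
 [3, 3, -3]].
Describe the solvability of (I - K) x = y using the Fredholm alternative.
(I - K) is invertible (det(I - K) = 13 ≠ 0), so for every y in C^3 the equation (I - K) x = y has a unique solution.

K has rank 1, so it is an outer product K = u v^T: every row of K is a multiple of one row vector. Reading off the entries, u = (-3, 0, 1) and v = (3, 3, -3) (row i of K equals u_i·v^T). A rank-one matrix u v^T satisfies K u = u (v·u) and kills the (2)-dimensional subspace v^⊥, so its characteristic polynomial is lambda^2 (lambda - v·u) with v·u = tr K = -12. Hence the eigenvalues of I - K are 1 (multiplicity 2) and 1 - (-12) = 13, so det(I - K) = 13. (Direct check: I - K =
[[10, 9, -9],
 [0, 1, 0],
 [-3, -3, 4]]
has determinant 13.) The finite-dimensional Fredholm alternative says: either (I - K) is invertible, or ker(I - K) ≠ {0} and then range(I - K) = ker((I - K)^*)^⊥, with dim ker(I - K) = dim ker((I - K)^*). Since det(I - K) ≠ 0, 1 is not an eigenvalue of K and ker(I - K) = {0}, so we are in the first case: for every y there is a unique x = (I - K)^(-1) y. Explicitly, by the Sherman–Morrison formula, (I - u v^T)^(-1) = I + u v^T/(1 - v·u), i.e. (I - K)^(-1) = I + K/(13).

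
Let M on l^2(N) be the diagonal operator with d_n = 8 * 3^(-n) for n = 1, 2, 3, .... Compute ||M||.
||M|| = 8/3 (attained at n = 1)

For M diagonal, ||M|| = sup_n |d_n|. The sequence d_n = 8 * 3^(-n) is positive and strictly decreasing (ratio 3^(-1) < 1), so the supremum is d_1 = 8/3. Hence ||M|| = 8/3.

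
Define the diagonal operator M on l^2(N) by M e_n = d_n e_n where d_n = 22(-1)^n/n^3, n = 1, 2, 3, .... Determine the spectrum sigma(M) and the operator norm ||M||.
sigma(M) = {22(-1)^n/n^3 : n ≥ 1} ∪ {0}; ||M|| = 22

A bounded diagonal operator on l^2 with diagonal entries d_n has spectrum equal to the closure of {d_n : n ≥ 1}: every d_n is an eigenvalue (with eigenvector e_n), so {d_n} ⊂ sigma(M); the spectrum is closed, so its closure is too; and for lambda not in the closure, (M - lambda I) has bounded inverse (the diagonal entries 1/(d_n - lambda) are bounded). For our sequence d_n = 22(-1)^n/n^3, n = 1, 2, 3, ...:
  - {d_n} = {22(-1)^n/n^3 : n ≥ 1}; the only limit point is 0
  - closure = {22(-1)^n/n^3 : n ≥ 1} ∪ {0}
For the norm: a diagonal operator has ||M|| = sup_n |d_n|. Here |d_n| = 22/n^3 is decreasing, so sup_n |d_n| = |d_1| = 22. So ||M|| = 22.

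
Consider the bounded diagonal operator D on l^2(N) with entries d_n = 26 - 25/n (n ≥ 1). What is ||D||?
||D|| = 26

For a diagonal operator on l^2 with entries d_n, ||D|| = sup_n |d_n|. Here d_1 = 1, d_2 = 27/2, ..., and d_n = 26 - 25/n increases monotonically toward 26. All terms lie in [1, 26), so |d_n| = d_n and the supremum is the limit 26, which is not attained by any individual d_n. Hence ||D|| = 26.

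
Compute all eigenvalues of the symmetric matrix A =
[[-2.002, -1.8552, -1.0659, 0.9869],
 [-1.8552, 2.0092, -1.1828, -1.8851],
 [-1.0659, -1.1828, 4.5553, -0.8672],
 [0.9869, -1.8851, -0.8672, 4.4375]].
sigma(A) ≈ {-3, 1, 5, 6}

A is real symmetric, so its spectrum consists of real eigenvalues. Expanding the characteristic polynomial of the displayed matrix gives
  det(λ I - A) = p(λ) = λ^4 + (-9)λ^3 + (5)λ^2 + (93)λ + (-90).
Solving p(λ) = 0 yields eigenvalues ≈ -3, 1, 5, 6. (A is shown rounded to 4 decimals, so these recover the underlying integer eigenvalues to within that precision.)
Verification: the trace of A = 9 equals the sum of eigenvalues 9, and det(A) ≈ -90.0002 matches the eigenvalue product -90.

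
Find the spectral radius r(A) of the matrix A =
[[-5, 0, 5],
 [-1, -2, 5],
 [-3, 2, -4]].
r(A) ≈ 5.8391

The eigenvalues of A are the roots of its characteristic polynomial. With M = A (coefficients from the trace, the sum of principal 2x2 minors, and det A):
  p(λ) = det(λ I - M) = λ^3 + 11λ^2 + 43λ + 30.
No integer candidate from the rational root theorem (±divisors of 30) is a root, so the roots are irrational. The cubic discriminant is Δ = -22899 < 0, so there is one real root and a complex-conjugate pair. p(-1) = -3 and p(0) = 30 have opposite signs, so a root lies in (-1, 0); Newton's method refines it to λ ≈ -0.8799. Dividing out (λ - (-0.8799)) leaves approximately λ^2 + 10.1201λ + 34.0955. For λ^2 + 10.1201λ + 34.0955 the discriminant is -33.9652. It is negative, so the remaining roots are the complex-conjugate pair λ ≈ -5.0601 ± 2.914i. Their product equals the constant term, so |λ|^2 ≈ 34.0955 and |λ| ≈ 5.8391.
Thus the eigenvalues (to 4 decimals) are -0.8799 (modulus 0.8799); -5.0601 ± 2.914i (modulus 5.8391). The spectral radius is the largest modulus: r(A) ≈ 5.8391. (Cross-check: r(A) ≤ ||A||_2 ≈ 8.802; equality holds whenever A is normal, though it can also hold for some non-normal A.)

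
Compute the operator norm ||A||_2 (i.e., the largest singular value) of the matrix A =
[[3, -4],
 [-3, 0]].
||A||_2 = sqrt((34 + sqrt(580))/2) ≈ 5.389 (= sqrt(largest eigenvalue of A^T A))

||A||_2 = sigma_max(A) = sqrt(lambda_max(A^T A)). Form the symmetric matrix M = A^T A =
[[18, -12],
 [-12, 16]].
Its characteristic polynomial (trace, determinant of M give the coefficients) is
  p(λ) = det(λ I - M) = λ^2 - 34λ + 144.
For λ^2 - 34λ + 144 the discriminant is 580. It is nonnegative but not a perfect square, so the roots are real and irrational: λ = (34 ± sqrt(580))/2 ≈ 29.0416, 4.9584.
So the eigenvalues of A^T A are ≈ 4.9584, 29.0416 (all ≥ 0, as they must be for A^T A). The largest is λ_max = (34 + sqrt(580))/2 ≈ 29.0416, hence ||A||_2 = sqrt(λ_max) = sqrt((34 + sqrt(580))/2) ≈ 5.389.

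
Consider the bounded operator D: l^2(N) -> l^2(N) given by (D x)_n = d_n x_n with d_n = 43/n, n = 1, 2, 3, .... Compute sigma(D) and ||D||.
sigma(D) = {43/n : n ≥ 1} ∪ {0}; ||D|| = 43

A bounded diagonal operator on l^2 with diagonal entries d_n has spectrum equal to the closure of {d_n : n ≥ 1}: every d_n is an eigenvalue (with eigenvector e_n), so {d_n} ⊂ sigma(D); the spectrum is closed, so its closure is too; and for lambda not in the closure, (D - lambda I) has bounded inverse (the diagonal entries 1/(d_n - lambda) are bounded). For our sequence d_n = 43/n, n = 1, 2, 3, ...:
  - {d_n} = {43/n : n ≥ 1}; the only limit point is 0
  - closure = {43/n : n ≥ 1} ∪ {0}
For the norm: a diagonal operator has ||D|| = sup_n |d_n|. Here d_n = 43/n is positive and decreasing, so sup_n |d_n| = d_1 = 43. So ||D|| = 43.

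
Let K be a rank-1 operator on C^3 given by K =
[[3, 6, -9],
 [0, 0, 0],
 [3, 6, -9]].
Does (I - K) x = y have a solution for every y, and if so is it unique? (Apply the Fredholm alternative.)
(I - K) is invertible (det(I - K) = 7 ≠ 0), so for every y in C^3 the equation (I - K) x = y has a unique solution.

K has rank 1, so it is an outer product K = u v^T: every row of K is a multiple of one row vector. Reading off the entries, u = (-3, 0, -3) and v = (-1, -2, 3) (row i of K equals u_i·v^T). A rank-one matrix u v^T satisfies K u = u (v·u) and kills the (2)-dimensional subspace v^⊥, so its characteristic polynomial is lambda^2 (lambda - v·u) with v·u = tr K = -6. Hence the eigenvalues of I - K are 1 (multiplicity 2) and 1 - (-6) = 7, so det(I - K) = 7. (Direct check: I - K =
[[-2, -6, 9],
 [0, 1, 0],
 [-3, -6, 10]]
has determinant 7.) The finite-dimensional Fredholm alternative says: either (I - K) is invertible, or ker(I - K) ≠ {0} and then range(I - K) = ker((I - K)^*)^⊥, with dim ker(I - K) = dim ker((I - K)^*). Since det(I - K) ≠ 0, 1 is not an eigenvalue of K and ker(I - K) = {0}, so we are in the first case: for every y there is a unique x = (I - K)^(-1) y. Explicitly, by the Sherman–Morrison formula, (I - u v^T)^(-1) = I + u v^T/(1 - v·u), i.e. (I - K)^(-1) = I + K/(7).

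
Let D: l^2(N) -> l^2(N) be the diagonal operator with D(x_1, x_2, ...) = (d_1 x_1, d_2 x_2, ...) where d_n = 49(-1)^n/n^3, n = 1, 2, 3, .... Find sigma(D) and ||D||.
sigma(D) = {49(-1)^n/n^3 : n ≥ 1} ∪ {0}; ||D|| = 49

A bounded diagonal operator on l^2 with diagonal entries d_n has spectrum equal to the closure of {d_n : n ≥ 1}: every d_n is an eigenvalue (with eigenvector e_n), so {d_n} ⊂ sigma(D); the spectrum is closed, so its closure is too; and for lambda not in the closure, (D - lambda I) has bounded inverse (the diagonal entries 1/(d_n - lambda) are bounded). For our sequence d_n = 49(-1)^n/n^3, n = 1, 2, 3, ...:
  - {d_n} = {49(-1)^n/n^3 : n ≥ 1}; the only limit point is 0
  - closure = {49(-1)^n/n^3 : n ≥ 1} ∪ {0}
For the norm: a diagonal operator has ||D|| = sup_n |d_n|. Here |d_n| = 49/n^3 is decreasing, so sup_n |d_n| = |d_1| = 49. So ||D|| = 49.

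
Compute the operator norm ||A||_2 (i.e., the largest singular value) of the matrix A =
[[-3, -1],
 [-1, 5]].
||A||_2 = sqrt((36 + sqrt(272))/2) ≈ 5.1231 (= sqrt(largest eigenvalue of A^T A))

||A||_2 = sigma_max(A) = sqrt(lambda_max(A^T A)). Form the symmetric matrix M = A^T A =
[[10, -2],
 [-2, 26]].
Its characteristic polynomial (trace, determinant of M give the coefficients) is
  p(λ) = det(λ I - M) = λ^2 - 36λ + 256.
For λ^2 - 36λ + 256 the discriminant is 272. It is nonnegative but not a perfect square, so the roots are real and irrational: λ = (36 ± sqrt(272))/2 ≈ 26.2462, 9.7538.
So the eigenvalues of A^T A are ≈ 9.7538, 26.2462 (all ≥ 0, as they must be for A^T A). The largest is λ_max = (36 + sqrt(272))/2 ≈ 26.2462, hence ||A||_2 = sqrt(λ_max) = sqrt((36 + sqrt(272))/2) ≈ 5.1231.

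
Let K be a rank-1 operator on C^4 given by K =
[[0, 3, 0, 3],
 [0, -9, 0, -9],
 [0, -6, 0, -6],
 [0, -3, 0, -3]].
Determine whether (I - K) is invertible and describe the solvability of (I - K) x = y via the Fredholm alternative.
(I - K) is invertible (det(I - K) = 13 ≠ 0), so for every y in C^4 the equation (I - K) x = y has a unique solution.

K has rank 1, so it is an outer product K = u v^T: every row of K is a multiple of one row vector. Reading off the entries, u = (-1, 3, 2, 1) and v = (0, -3, 0, -3) (row i of K equals u_i·v^T). A rank-one matrix u v^T satisfies K u = u (v·u) and kills the (3)-dimensional subspace v^⊥, so its characteristic polynomial is lambda^3 (lambda - v·u) with v·u = tr K = -12. Hence the eigenvalues of I - K are 1 (multiplicity 3) and 1 - (-12) = 13, so det(I - K) = 13. (Direct check: I - K =
[[1, -3, 0, -3],
 [0, 10, 0, 9],
 [0, 6, 1, 6],
 [0, 3, 0, 4]]
has determinant 13.) The finite-dimensional Fredholm alternative says: either (I - K) is invertible, or ker(I - K) ≠ {0} and then range(I - K) = ker((I - K)^*)^⊥, with dim ker(I - K) = dim ker((I - K)^*). Since det(I - K) ≠ 0, 1 is not an eigenvalue of K and ker(I - K) = {0}, so we are in the first case: for every y there is a unique x = (I - K)^(-1) y. Explicitly, by the Sherman–Morrison formula, (I - u v^T)^(-1) = I + u v^T/(1 - v·u), i.e. (I - K)^(-1) = I + K/(13).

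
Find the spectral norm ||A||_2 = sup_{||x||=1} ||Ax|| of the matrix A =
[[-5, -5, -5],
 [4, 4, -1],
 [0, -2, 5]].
||A||_2 ≈ 9.7738 (= sqrt(largest eigenvalue of A^T A))

||A||_2 = sigma_max(A) = sqrt(lambda_max(A^T A)). Form the symmetric matrix M = A^T A =
[[41, 41, 21],
 [41, 45, 11],
 [21, 11, 51]].
Its characteristic polynomial (trace, sum of principal 2x2 minors, determinant of M give the coefficients) is
  p(λ) = det(λ I - M) = λ^3 - 137λ^2 + 3988λ - 2500.
No integer candidate from the rational root theorem (±divisors of 2500) is a root, so the roots are irrational. The cubic discriminant is Δ = 43505713648 > 0, so there are three distinct real roots. p(0) = -2500 and p(1) = 1352 have opposite signs, so a root lies in (0, 1); Newton's method refines it to λ ≈ 0.6409. p(40) = 1820 and p(41) = -368 have opposite signs, so a root lies in (40, 41); Newton's method refines it to λ ≈ 40.8328. p(95) = -2690 and p(96) = 2492 have opposite signs, so a root lies in (95, 96); Newton's method refines it to λ ≈ 95.5263. Check (Vieta): the three roots sum to 137, matching tr M = 137.
So the eigenvalues of A^T A are ≈ 0.6409, 40.8328, 95.5263 (all ≥ 0, as they must be for A^T A). The largest is λ_max ≈ 95.5263, hence ||A||_2 = sqrt(λ_max) ≈ 9.7738.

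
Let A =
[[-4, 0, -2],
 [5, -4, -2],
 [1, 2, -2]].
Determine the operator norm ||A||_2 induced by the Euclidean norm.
||A||_2 ≈ 7.2679 (= sqrt(largest eigenvalue of A^T A))

||A||_2 = sigma_max(A) = sqrt(lambda_max(A^T A)). Form the symmetric matrix M = A^T A =
[[42, -18, -4],
 [-18, 20, 4],
 [-4, 4, 12]].
Its characteristic polynomial (trace, sum of principal 2x2 minors, determinant of M give the coefficients) is
  p(λ) = det(λ I - M) = λ^3 - 74λ^2 + 1228λ - 5776.
No integer candidate from the rational root theorem (±divisors of 5776) is a root, so the roots are irrational. The cubic discriminant is Δ = 35209024 > 0, so there are three distinct real roots. p(8) = -176 and p(9) = 11 have opposite signs, so a root lies in (8, 9); Newton's method refines it to λ ≈ 8.9229. p(12) = 32 and p(13) = -121 have opposite signs, so a root lies in (12, 13); Newton's method refines it to λ ≈ 12.2547. p(52) = -1408 and p(53) = 319 have opposite signs, so a root lies in (52, 53); Newton's method refines it to λ ≈ 52.8224. Check (Vieta): the three roots sum to 74, matching tr M = 74.
So the eigenvalues of A^T A are ≈ 8.9229, 12.2547, 52.8224 (all ≥ 0, as they must be for A^T A). The largest is λ_max ≈ 52.8224, hence ||A||_2 = sqrt(λ_max) ≈ 7.2679.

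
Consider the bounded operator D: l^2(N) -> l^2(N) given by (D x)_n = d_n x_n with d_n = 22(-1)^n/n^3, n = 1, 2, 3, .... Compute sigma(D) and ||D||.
sigma(D) = {22(-1)^n/n^3 : n ≥ 1} ∪ {0}; ||D|| = 22

A bounded diagonal operator on l^2 with diagonal entries d_n has spectrum equal to the closure of {d_n : n ≥ 1}: every d_n is an eigenvalue (with eigenvector e_n), so {d_n} ⊂ sigma(D); the spectrum is closed, so its closure is too; and for lambda not in the closure, (D - lambda I) has bounded inverse (the diagonal entries 1/(d_n - lambda) are bounded). For our sequence d_n = 22(-1)^n/n^3, n = 1, 2, 3, ...:
  - {d_n} = {22(-1)^n/n^3 : n ≥ 1}; the only limit point is 0
  - closure = {22(-1)^n/n^3 : n ≥ 1} ∪ {0}
For the norm: a diagonal operator has ||D|| = sup_n |d_n|. Here |d_n| = 22/n^3 is decreasing, so sup_n |d_n| = |d_1| = 22. So ||D|| = 22.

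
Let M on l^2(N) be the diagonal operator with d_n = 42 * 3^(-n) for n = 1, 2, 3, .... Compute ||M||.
||M|| = 14 (attained at n = 1)

For M diagonal, ||M|| = sup_n |d_n|. The sequence d_n = 42 * 3^(-n) is positive and strictly decreasing (ratio 3^(-1) < 1), so the supremum is d_1 = 42/3 = 14. Hence ||M|| = 14.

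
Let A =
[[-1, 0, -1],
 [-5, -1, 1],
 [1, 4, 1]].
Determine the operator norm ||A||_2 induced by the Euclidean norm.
||A||_2 ≈ 5.6864 (= sqrt(largest eigenvalue of A^T A))

||A||_2 = sigma_max(A) = sqrt(lambda_max(A^T A)). Form the symmetric matrix M = A^T A =
[[27, 9, -3],
 [9, 17, 3],
 [-3, 3, 3]].
Its characteristic polynomial (trace, sum of principal 2x2 minors, determinant of M give the coefficients) is
  p(λ) = det(λ I - M) = λ^3 - 47λ^2 + 492λ - 576.
No integer candidate from the rational root theorem (±divisors of 576) is a root, so the roots are irrational. The cubic discriminant is Δ = 49920912 > 0, so there are three distinct real roots. p(1) = -130 and p(2) = 228 have opposite signs, so a root lies in (1, 2); Newton's method refines it to λ ≈ 1.3365. p(13) = 74 and p(14) = -156 have opposite signs, so a root lies in (13, 14); Newton's method refines it to λ ≈ 13.3281. p(32) = -192 and p(33) = 414 have opposite signs, so a root lies in (32, 33); Newton's method refines it to λ ≈ 32.3353. Check (Vieta): the three roots sum to 47, matching tr M = 47.
So the eigenvalues of A^T A are ≈ 1.3365, 13.3281, 32.3353 (all ≥ 0, as they must be for A^T A). The largest is λ_max ≈ 32.3353, hence ||A||_2 = sqrt(λ_max) ≈ 5.6864.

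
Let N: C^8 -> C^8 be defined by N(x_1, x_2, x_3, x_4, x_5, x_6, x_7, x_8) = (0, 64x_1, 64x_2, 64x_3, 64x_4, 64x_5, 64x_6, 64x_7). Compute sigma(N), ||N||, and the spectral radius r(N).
sigma(N) = {0}; ||N|| = 64; r(N) = 0. (N is nilpotent with N^8 = 0.)

On C^8, N is a strictly lower-triangular matrix with 64 on the subdiagonal and zeros elsewhere, so its characteristic polynomial is lambda^8 and every eigenvalue is 0: sigma(N) = {0}. For the operator norm, N e_i = 64e_{i+1} for i = 1, ..., 7 and N e_8 = 0, so the singular values of N are 64 (with multiplicity 7) and 0; hence ||N|| = 64. The spectral radius r(N) = max|lambda| = 0. Note ||N|| > r(N) — characteristic of non-normal nilpotent operators. Indeed N^8 = 0.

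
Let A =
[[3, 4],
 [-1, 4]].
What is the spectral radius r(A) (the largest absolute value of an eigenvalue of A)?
r(A) = 4

The eigenvalues of A are the roots of its characteristic polynomial. With M = A (coefficients from the trace and determinant):
  p(λ) = det(λ I - M) = λ^2 - 7λ + 16.
For λ^2 - 7λ + 16 the discriminant is -15. It is negative, so the roots are the complex-conjugate pair λ = 7/2 ± (sqrt(15)/2) i ≈ 3.5 ± 1.9365i. For a conjugate pair the product of the roots equals the constant term, so |λ|^2 = 16 and |λ| = sqrt(16) = 4.
Thus the eigenvalues (to 4 decimals) are 3.5 ± 1.9365i (modulus 4). The spectral radius is the largest modulus: r(A) = 4. (Cross-check: r(A) ≤ ||A||_2 ≈ 5.8823; equality holds whenever A is normal, though it can also hold for some non-normal A.)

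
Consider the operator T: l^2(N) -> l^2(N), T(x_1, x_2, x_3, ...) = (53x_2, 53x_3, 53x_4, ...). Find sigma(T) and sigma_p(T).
sigma(T) = closed disk {z in C : |z| ≤ 53}; sigma_p(T) = open disk {z in C : |z| < 53}

Note T = 53·V where V is the unit left shift (V x)_k = x_{k+1}; so sigma(T) = 53·sigma(V) and ||T|| = 53||V||. ||T x||^2 = 2809sum_{k≥2} |x_k|^2 ≤ 2809||x||^2, with equality on {x : x_1 = 0}, so ||T|| = 53. For any lambda with |lambda| < 53, set r = lambda/53 (|r| < 1); the vector x = (1, r, r^2, ...) is in l^2 and satisfies T x = 53(r, r^2, ...) = lambda x, so lambda is an eigenvalue. On the boundary |lambda| = 53 the geometric series diverges, so no l^2 eigenvector exists, but these lambda lie in the approximate point spectrum. Hence sigma(T) is the closed disk of radius 53 and sigma_p(T) is the open disk.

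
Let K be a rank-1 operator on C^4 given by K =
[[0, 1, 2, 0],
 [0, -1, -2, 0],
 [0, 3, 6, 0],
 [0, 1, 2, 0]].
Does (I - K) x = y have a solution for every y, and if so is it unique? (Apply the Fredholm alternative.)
(I - K) is invertible (det(I - K) = -4 ≠ 0), so for every y in C^4 the equation (I - K) x = y has a unique solution.

K has rank 1, so it is an outer product K = u v^T: every row of K is a multiple of one row vector. Reading off the entries, u = (1, -1, 3, 1) and v = (0, 1, 2, 0) (row i of K equals u_i·v^T). A rank-one matrix u v^T satisfies K u = u (v·u) and kills the (3)-dimensional subspace v^⊥, so its characteristic polynomial is lambda^3 (lambda - v·u) with v·u = tr K = 5. Hence the eigenvalues of I - K are 1 (multiplicity 3) and 1 - (5) = -4, so det(I - K) = -4. (Direct check: I - K =
[[1, -1, -2, 0],
 [0, 2, 2, 0],
 [0, -3, -5, 0],
 [0, -1, -2, 1]]
has determinant -4.) The finite-dimensional Fredholm alternative says: either (I - K) is invertible, or ker(I - K) ≠ {0} and then range(I - K) = ker((I - K)^*)^⊥, with dim ker(I - K) = dim ker((I - K)^*). Since det(I - K) ≠ 0, 1 is not an eigenvalue of K and ker(I - K) = {0}, so we are in the first case: for every y there is a unique x = (I - K)^(-1) y. Explicitly, by the Sherman–Morrison formula, (I - u v^T)^(-1) = I + u v^T/(1 - v·u), i.e. (I - K)^(-1) = I + K/(-4).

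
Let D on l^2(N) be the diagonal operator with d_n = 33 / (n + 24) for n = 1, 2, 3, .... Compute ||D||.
||D|| = 33/25 (attained at n = 1)

For D diagonal, ||D|| = sup_n |d_n| = sup_n 33/(n + 24). This is positive and strictly decreasing in n, so the supremum is attained at n = 1: d_1 = 33/(1 + 24) = 33/25. Hence ||D|| = 33/25.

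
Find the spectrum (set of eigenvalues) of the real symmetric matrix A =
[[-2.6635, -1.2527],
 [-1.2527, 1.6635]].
sigma(A) ≈ {-3, 2}

A is real symmetric, so its spectrum consists of real eigenvalues. Expanding the characteristic polynomial of the displayed matrix gives
  det(λ I - A) = p(λ) = λ^2 + (1)λ + (-6).
Solving p(λ) = 0 yields eigenvalues ≈ -3, 2. (A is shown rounded to 4 decimals, so these recover the underlying integer eigenvalues to within that precision.)
Verification: the trace of A = -1 equals the sum of eigenvalues -1, and det(A) ≈ -6.0000 matches the eigenvalue product -6.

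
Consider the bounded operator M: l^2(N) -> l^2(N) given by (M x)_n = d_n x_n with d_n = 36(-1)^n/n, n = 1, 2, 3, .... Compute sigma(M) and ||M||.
sigma(M) = {36(-1)^n/n : n ≥ 1} ∪ {0}; ||M|| = 36

A bounded diagonal operator on l^2 with diagonal entries d_n has spectrum equal to the closure of {d_n : n ≥ 1}: every d_n is an eigenvalue (with eigenvector e_n), so {d_n} ⊂ sigma(M); the spectrum is closed, so its closure is too; and for lambda not in the closure, (M - lambda I) has bounded inverse (the diagonal entries 1/(d_n - lambda) are bounded). For our sequence d_n = 36(-1)^n/n, n = 1, 2, 3, ...:
  - {d_n} = {36(-1)^n/n : n ≥ 1}; the only limit point is 0
  - closure = {36(-1)^n/n : n ≥ 1} ∪ {0}
For the norm: a diagonal operator has ||M|| = sup_n |d_n|. Here |d_n| = 36/n is decreasing, so sup_n |d_n| = |d_1| = 36. So ||M|| = 36.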